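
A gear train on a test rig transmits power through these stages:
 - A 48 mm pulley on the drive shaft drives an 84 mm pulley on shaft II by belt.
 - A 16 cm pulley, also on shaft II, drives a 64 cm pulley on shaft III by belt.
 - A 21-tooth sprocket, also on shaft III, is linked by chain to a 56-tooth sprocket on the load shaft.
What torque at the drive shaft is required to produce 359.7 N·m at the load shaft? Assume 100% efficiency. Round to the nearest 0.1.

Overall ratio R = 1.75 × 4 × 2.6667 = 18.667.
Input torque = output torque / R = 359.7 / 18.667 = 19.27 N·m.

19.3 N·m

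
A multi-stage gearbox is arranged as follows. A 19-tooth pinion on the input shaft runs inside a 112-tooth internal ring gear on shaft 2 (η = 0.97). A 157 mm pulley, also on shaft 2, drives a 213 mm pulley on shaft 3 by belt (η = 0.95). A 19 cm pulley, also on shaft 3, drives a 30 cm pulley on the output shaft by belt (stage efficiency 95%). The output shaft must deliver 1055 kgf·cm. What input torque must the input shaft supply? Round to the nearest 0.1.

Overall ratio R = 5.8947 × 1.3567 × 1.5789 = 12.627; overall efficiency η = 0.97 × 0.95 × 0.95 = 0.8754.
Input torque = output torque / (R × η) = 1055 / (12.627 × 0.8754) = 95.438 kgf·cm.

95.4 kgf·cm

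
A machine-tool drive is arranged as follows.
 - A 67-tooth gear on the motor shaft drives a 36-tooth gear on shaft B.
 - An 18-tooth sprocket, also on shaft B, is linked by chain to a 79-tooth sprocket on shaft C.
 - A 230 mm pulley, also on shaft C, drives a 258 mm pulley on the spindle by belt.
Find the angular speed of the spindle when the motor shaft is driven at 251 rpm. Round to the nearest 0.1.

94.9 rpm

gear mesh 36/67 = 0.53731 → 251/0.53731 = 467.14 rpm
chain 79/18 = 4.3889 → 467.14/4.3889 = 106.44 rpm
belt 258/230 = 1.1217 → 106.44/1.1217 = 94.885 rpm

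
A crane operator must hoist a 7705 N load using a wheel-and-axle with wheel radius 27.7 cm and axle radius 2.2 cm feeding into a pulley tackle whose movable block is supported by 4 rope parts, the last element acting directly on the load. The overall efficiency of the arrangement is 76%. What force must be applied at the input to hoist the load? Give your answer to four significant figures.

201.3 N

Wheel-and-axle MA = R/r = 27.7/2.2 = 12.591.
Block-and-tackle MA = number of supporting rope parts = 4.
Combined ideal MA = 12.591 × 4 = 50.364.
Actual MA = 50.364 × 0.76 = 38.276.
Effort = load / actual MA = 7705 / 38.276 = 201.3 N.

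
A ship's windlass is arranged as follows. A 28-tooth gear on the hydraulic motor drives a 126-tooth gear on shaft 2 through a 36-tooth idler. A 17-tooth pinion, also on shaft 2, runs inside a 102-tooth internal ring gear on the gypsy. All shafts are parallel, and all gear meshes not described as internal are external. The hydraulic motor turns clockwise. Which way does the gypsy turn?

clockwise

the hydraulic motor → shaft 2: driver → idler → driven is 2 external meshes, 2 reversals → CW.
shaft 2 → the gypsy: internal mesh, same direction → CW.
2 reversals in total — an even number — so the gypsy turns the same way as the hydraulic motor.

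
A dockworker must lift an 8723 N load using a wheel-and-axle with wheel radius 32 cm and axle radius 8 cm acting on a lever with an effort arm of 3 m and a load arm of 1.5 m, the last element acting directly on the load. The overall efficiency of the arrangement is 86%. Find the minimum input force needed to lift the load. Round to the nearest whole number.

1268 N

Wheel-and-axle MA = R/r = 32/8 = 4.
Lever MA = effort arm / load arm = 3/1.5 = 2.
Combined ideal MA = 4 × 2 = 8.
Actual MA = 8 × 0.86 = 6.88.
Effort = load / actual MA = 8723 / 6.88 = 1267.9 N.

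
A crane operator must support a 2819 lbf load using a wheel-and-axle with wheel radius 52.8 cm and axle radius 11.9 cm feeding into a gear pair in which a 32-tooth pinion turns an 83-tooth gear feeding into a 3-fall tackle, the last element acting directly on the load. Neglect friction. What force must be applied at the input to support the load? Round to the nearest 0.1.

81.7 lbf

Wheel-and-axle MA = R/r = 52.8/11.9 = 4.437.
Gear pair MA = 83/32 = 2.5938.
Block-and-tackle MA = number of supporting rope parts = 3.
Combined ideal MA = 4.437 × 2.5938 × 3 = 34.525.
Effort = load / MA = 2819 / 34.525 = 81.65 lbf.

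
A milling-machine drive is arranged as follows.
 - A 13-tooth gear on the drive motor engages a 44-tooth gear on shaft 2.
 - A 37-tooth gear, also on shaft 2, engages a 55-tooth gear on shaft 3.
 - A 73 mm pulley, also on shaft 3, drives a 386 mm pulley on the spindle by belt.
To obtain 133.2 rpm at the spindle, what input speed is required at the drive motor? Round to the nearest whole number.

Overall ratio R = 3.3846 × 1.4865 × 5.2877 = 26.603.
Required input speed = output speed × R = 133.2 × 26.603 = 3543.6 rpm.

3544 rpm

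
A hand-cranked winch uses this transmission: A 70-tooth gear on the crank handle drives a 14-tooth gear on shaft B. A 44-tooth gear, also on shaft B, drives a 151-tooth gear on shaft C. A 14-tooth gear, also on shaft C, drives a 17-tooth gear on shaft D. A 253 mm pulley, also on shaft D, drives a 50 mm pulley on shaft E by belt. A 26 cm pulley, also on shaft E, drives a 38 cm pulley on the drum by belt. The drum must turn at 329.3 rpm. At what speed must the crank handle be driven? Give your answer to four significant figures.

Overall ratio R = 0.2 × 3.4318 × 1.2143 × 0.19763 × 1.4615 = 0.24073.
Required input speed = output speed × R = 329.3 × 0.24073 = 79.273 rpm.

79.27 rpm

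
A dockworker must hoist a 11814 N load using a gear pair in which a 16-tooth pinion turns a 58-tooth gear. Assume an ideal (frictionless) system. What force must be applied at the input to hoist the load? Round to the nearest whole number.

Gear pair MA = 58/16 = 3.625.
Effort = load / MA = 11814 / 3.625 = 3259 N.

3259 N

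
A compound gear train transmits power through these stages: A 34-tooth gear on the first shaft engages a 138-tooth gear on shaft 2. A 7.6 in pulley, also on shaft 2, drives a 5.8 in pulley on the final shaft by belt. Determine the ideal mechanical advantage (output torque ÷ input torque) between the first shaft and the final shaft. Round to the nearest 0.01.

3.10

Each stage contributes driven/driver: gear mesh 138/34 = 4.0588, belt 5.8/7.6 = 0.76316.
Overall: 4.0588 × 0.76316 = 3.0975.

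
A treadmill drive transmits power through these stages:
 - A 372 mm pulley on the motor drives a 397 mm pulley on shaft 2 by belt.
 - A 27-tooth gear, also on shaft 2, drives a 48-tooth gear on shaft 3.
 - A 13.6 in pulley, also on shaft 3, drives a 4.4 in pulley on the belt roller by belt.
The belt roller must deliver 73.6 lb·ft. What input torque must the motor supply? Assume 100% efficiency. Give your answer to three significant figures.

Overall ratio R = 1.0672 × 1.7778 × 0.32353 = 0.61382.
Input torque = output torque / R = 73.6 / 0.61382 = 119.91 lb·ft.

120 lb·ft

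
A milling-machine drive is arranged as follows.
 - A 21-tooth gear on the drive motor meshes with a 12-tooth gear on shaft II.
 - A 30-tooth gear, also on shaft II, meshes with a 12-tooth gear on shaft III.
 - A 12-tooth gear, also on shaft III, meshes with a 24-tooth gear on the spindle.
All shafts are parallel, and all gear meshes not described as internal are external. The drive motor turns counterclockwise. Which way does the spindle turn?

clockwise

the drive motor → shaft II: external mesh, 1 reversal → CW.
shaft II → shaft III: external mesh, 1 reversal → CCW.
shaft III → the spindle: external mesh, 1 reversal → CW.
3 reversals in total — an odd number — so the spindle turns opposite to the drive motor.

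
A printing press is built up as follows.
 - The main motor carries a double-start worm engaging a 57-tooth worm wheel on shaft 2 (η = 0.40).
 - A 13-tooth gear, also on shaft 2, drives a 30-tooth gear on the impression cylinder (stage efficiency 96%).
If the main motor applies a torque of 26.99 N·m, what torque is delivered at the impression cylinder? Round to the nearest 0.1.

After the worm (57/2): 26.99 × 28.5 × 0.40 = 307.69 N·m
After the gear mesh (30/13): 307.69 × 2.3077 × 0.96 = 681.64 N·m

681.6 N·m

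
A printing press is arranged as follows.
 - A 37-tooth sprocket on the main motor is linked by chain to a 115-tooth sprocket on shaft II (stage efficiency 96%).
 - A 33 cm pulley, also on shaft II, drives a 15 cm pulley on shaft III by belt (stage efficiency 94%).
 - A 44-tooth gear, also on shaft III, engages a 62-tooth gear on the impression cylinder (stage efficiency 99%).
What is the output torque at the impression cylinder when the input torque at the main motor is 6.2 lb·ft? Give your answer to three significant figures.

chain 115/37 = 3.1081 → τ = 6.2·3.1081·0.96 = 18.499 lb·ft
belt 15/33 = 0.45455 → τ = 18.499·0.45455·0.94 = 7.9043 lb·ft
gear mesh 62/44 = 1.4091 → τ = 7.9043·1.4091·0.99 = 11.027 lb·ft

11.0 lb·ft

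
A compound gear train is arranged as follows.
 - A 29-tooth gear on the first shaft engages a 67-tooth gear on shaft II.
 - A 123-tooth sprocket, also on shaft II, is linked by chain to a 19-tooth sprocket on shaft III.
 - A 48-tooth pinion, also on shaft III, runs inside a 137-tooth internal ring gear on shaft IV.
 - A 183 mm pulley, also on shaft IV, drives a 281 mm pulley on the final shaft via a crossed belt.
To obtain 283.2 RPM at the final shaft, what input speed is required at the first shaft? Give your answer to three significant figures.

Overall ratio R = 2.3103 × 0.15447 × 2.8542 × 1.5355 = 1.5641.
Required input speed = output speed × R = 283.2 × 1.5641 = 442.95 RPM.

443 RPM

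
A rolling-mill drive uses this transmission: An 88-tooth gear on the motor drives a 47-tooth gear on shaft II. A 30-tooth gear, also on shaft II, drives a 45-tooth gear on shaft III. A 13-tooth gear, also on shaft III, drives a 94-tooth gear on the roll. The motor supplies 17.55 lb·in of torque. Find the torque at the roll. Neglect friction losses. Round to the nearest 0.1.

101.7 lb·in

Gear mesh: ratio = 47/88 = 0.53409; torque at shaft II = 17.55 × 0.53409 = 9.3733 lb·in.
Gear mesh: ratio = 45/30 = 1.5; torque at shaft III = 9.3733 × 1.5 = 14.06 lb·in.
Gear mesh: ratio = 94/13 = 7.2308; torque at the roll = 14.06 × 7.2308 = 101.66 lb·in.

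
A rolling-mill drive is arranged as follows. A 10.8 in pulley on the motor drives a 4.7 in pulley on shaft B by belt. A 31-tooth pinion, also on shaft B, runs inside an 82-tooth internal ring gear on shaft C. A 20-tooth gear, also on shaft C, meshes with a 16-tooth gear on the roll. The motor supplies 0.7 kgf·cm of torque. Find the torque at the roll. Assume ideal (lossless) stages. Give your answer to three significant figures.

Belt: ratio = 4.7/10.8 = 0.43519; torque at shaft B = 0.7 × 0.43519 = 0.30463 kgf·cm.
Internal gear: ratio = 82/31 = 2.6452; torque at shaft C = 0.30463 × 2.6452 = 0.80579 kgf·cm.
Gear mesh: ratio = 16/20 = 0.8; torque at the roll = 0.80579 × 0.8 = 0.64464 kgf·cm.

0.645 kgf·cm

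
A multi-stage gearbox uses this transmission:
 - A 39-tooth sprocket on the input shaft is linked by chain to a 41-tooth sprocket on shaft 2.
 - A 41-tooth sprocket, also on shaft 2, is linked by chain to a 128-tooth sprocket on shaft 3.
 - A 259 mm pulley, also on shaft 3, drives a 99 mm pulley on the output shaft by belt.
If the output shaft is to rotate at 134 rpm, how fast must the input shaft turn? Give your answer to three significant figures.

168 rpm

Overall ratio R = 1.0513 × 3.122 × 0.38224 = 1.2545.
Required input speed = output speed × R = 134 × 1.2545 = 168.11 rpm.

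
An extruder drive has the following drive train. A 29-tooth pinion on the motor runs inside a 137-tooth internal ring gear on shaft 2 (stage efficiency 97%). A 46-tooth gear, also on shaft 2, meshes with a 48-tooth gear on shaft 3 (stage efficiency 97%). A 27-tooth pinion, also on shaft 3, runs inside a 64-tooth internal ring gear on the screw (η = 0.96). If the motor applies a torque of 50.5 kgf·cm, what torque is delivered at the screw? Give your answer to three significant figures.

internal gear 137/29 = 4.7241 → τ = 50.5·4.7241·0.97 = 231.41 kgf·cm
gear mesh 48/46 = 1.0435 → τ = 231.41·1.0435·0.97 = 234.23 kgf·cm
internal gear 64/27 = 2.3704 → τ = 234.23·2.3704·0.96 = 533 kgf·cm

533 kgf·cm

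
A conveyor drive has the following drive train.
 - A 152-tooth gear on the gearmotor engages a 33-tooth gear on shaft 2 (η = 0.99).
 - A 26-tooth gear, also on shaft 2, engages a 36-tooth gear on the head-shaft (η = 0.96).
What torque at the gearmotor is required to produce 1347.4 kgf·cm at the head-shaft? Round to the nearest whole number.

4716 kgf·cm

Overall ratio R = 0.21711 × 1.3846 = 0.30061; overall efficiency η = 0.99 × 0.96 = 0.9504.
Input torque = output torque / (R × η) = 1347.4 / (0.30061 × 0.9504) = 4716.2 kgf·cm.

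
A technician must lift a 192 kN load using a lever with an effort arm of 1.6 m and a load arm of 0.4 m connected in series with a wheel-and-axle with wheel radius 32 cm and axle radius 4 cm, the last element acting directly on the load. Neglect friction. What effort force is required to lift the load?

6 kN

Lever MA = effort arm / load arm = 1.6/0.4 = 4.
Wheel-and-axle MA = R/r = 32/4 = 8.
Combined ideal MA = 4 × 8 = 32.
Effort = load / MA = 192 / 32 = 6 kN.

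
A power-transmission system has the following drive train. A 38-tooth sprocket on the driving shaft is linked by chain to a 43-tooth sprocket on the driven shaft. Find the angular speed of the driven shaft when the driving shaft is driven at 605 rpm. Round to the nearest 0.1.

Chain: ratio = 43/38 = 1.1316, so the driven shaft turns at 605 / 1.1316 = 534.65 rpm.

534.7 rpm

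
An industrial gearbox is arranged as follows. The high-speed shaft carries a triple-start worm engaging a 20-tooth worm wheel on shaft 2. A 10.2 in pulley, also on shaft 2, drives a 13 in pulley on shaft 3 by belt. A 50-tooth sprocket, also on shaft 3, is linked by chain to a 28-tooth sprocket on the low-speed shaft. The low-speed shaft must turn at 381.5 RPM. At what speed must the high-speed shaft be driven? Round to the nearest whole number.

Overall ratio R = 6.6667 × 1.2745 × 0.56 = 4.7582.
Required input speed = output speed × R = 381.5 × 4.7582 = 1815.2 RPM.

1815 RPM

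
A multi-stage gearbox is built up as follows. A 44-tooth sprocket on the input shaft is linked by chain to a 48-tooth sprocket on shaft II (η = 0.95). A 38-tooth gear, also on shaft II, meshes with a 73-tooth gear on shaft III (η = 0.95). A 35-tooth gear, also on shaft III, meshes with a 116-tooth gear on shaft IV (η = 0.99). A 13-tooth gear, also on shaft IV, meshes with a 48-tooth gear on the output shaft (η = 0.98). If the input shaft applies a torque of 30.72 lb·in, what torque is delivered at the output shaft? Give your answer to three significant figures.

690 lb·in

Chain: ratio = 48/44 = 1.0909; torque at shaft II = 30.72 × 1.0909 × 0.95 = 31.837 lb·in.
Gear mesh: ratio = 73/38 = 1.9211; torque at shaft III = 31.837 × 1.9211 × 0.95 = 58.103 lb·in.
Gear mesh: ratio = 116/35 = 3.3143; torque at shaft IV = 58.103 × 3.3143 × 0.99 = 190.64 lb·in.
Gear mesh: ratio = 48/13 = 3.6923; torque at the output shaft = 190.64 × 3.6923 × 0.98 = 689.84 lb·in.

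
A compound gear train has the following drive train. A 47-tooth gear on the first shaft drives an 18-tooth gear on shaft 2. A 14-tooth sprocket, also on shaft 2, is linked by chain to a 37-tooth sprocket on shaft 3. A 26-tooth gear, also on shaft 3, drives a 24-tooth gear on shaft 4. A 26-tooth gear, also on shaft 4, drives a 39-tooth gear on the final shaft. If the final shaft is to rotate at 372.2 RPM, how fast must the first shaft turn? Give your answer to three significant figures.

Overall ratio R = 0.38298 × 2.6429 × 0.92308 × 1.5 = 1.4014.
Required input speed = output speed × R = 372.2 × 1.4014 = 521.62 RPM.

522 RPM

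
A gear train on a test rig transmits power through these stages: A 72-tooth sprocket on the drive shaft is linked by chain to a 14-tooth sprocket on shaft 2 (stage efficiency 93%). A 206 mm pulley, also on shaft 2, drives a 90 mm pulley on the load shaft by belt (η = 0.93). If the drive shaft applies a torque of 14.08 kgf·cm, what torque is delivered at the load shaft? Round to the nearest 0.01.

1.03 kgf·cm

chain 14/72 = 0.19444 → τ = 14.08·0.19444·0.93 = 2.5461 kgf·cm
belt 90/206 = 0.43689 → τ = 2.5461·0.43689·0.93 = 1.0345 kgf·cm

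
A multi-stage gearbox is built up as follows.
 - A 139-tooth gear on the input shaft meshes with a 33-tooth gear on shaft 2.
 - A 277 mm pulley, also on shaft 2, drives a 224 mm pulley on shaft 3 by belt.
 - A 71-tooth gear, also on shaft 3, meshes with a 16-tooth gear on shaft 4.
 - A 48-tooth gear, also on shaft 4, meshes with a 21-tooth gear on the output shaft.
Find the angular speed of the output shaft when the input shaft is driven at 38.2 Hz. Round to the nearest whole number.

2018 Hz

Gear mesh: ratio = 33/139 = 0.23741, so shaft 2 turns at 38.2 / 0.23741 = 160.9 Hz.
Belt: ratio = 224/277 = 0.80866, so shaft 3 turns at 160.9 / 0.80866 = 198.97 Hz.
Gear mesh: ratio = 16/71 = 0.22535, so shaft 4 turns at 198.97 / 0.22535 = 882.95 Hz.
Gear mesh: ratio = 21/48 = 0.4375, so the output shaft turns at 882.95 / 0.4375 = 2018.2 Hz.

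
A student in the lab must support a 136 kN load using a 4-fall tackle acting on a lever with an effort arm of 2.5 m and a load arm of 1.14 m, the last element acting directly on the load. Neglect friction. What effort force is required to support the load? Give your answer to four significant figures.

Block-and-tackle MA = number of supporting rope parts = 4.
Lever MA = effort arm / load arm = 2.5/1.14 = 2.193.
Combined ideal MA = 4 × 2.193 = 8.7719.
Effort = load / MA = 136 / 8.7719 = 15.504 kN.

15.50 kN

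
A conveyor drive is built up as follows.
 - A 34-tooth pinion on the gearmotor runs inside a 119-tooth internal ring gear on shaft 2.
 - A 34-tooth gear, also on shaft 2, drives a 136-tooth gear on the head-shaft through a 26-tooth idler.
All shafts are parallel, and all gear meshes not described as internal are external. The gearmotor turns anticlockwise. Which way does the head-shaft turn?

the gearmotor → shaft 2: internal mesh, same direction → CCW.
shaft 2 → the head-shaft: driver → idler → driven is 2 external meshes, 2 reversals → CCW.
2 reversals in total — an even number — so the head-shaft turns the same way as the gearmotor.

anticlockwise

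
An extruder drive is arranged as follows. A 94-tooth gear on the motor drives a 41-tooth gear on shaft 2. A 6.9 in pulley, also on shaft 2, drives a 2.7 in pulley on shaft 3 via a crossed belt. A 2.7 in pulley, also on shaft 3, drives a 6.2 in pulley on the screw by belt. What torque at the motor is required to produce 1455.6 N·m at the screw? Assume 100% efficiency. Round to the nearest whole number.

Overall ratio R = 0.43617 × 0.3913 × 2.2963 = 0.39192.
Input torque = output torque / R = 1455.6 / 0.39192 = 3714 N·m.

3714 N·m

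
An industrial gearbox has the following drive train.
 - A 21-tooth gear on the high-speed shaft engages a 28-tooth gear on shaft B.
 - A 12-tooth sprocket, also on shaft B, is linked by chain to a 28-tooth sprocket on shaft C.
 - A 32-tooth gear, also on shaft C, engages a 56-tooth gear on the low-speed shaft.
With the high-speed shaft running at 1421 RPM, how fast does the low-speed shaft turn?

261 RPM

gear mesh 28/21 = 1.3333 → 1421/1.3333 = 1065.8 RPM
chain 28/12 = 2.3333 → 1065.8/2.3333 = 456.75 RPM
gear mesh 56/32 = 1.75 → 456.75/1.75 = 261 RPM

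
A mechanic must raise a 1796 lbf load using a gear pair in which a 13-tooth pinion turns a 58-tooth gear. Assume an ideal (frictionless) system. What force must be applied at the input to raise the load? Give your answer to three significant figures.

403 lbf

Gear pair MA = 58/13 = 4.4615.
Effort = load / MA = 1796 / 4.4615 = 402.55 lbf.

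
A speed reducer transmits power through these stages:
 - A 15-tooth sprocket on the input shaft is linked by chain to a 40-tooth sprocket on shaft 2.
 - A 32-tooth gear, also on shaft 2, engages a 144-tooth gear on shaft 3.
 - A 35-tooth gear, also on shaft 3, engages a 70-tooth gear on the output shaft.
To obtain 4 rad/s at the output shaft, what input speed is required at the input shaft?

96 rad/s

Overall ratio R = 2.6667 × 4.5 × 2 = 24.
Required input speed = output speed × R = 4 × 24 = 96 rad/s.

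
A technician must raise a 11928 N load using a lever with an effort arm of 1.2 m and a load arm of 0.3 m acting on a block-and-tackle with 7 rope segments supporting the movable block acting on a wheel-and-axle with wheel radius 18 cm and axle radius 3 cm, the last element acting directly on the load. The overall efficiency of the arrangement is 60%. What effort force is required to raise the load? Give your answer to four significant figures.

Lever MA = effort arm / load arm = 1.2/0.3 = 4.
Block-and-tackle MA = number of supporting rope parts = 7.
Wheel-and-axle MA = R/r = 18/3 = 6.
Combined ideal MA = 4 × 7 × 6 = 168.
Actual MA = 168 × 0.60 = 100.8.
Effort = load / actual MA = 11928 / 100.8 = 118.33 N.

118.3 N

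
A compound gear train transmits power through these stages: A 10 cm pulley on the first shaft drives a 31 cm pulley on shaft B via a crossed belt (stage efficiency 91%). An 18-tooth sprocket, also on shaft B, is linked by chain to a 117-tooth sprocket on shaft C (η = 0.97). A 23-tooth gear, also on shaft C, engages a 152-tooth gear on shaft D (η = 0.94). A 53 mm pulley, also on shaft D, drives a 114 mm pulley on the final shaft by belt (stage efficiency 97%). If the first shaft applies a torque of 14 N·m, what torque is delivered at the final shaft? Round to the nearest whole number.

3227 N·m

belt 31/10 = 3.1 → τ = 14·3.1·0.91 = 39.494 N·m
chain 117/18 = 6.5 → τ = 39.494·6.5·0.97 = 249.01 N·m
gear mesh 152/23 = 6.6087 → τ = 249.01·6.6087·0.94 = 1546.9 N·m
belt 114/53 = 2.1509 → τ = 1546.9·2.1509·0.97 = 3227.5 N·m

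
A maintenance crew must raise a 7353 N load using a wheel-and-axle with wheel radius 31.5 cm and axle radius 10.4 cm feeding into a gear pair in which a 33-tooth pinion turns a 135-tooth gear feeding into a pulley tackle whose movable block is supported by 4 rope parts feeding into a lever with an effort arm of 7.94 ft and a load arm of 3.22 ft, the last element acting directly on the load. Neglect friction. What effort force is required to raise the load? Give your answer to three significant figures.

60.2 N

Wheel-and-axle MA = R/r = 31.5/10.4 = 3.0288.
Gear pair MA = 135/33 = 4.0909.
Block-and-tackle MA = number of supporting rope parts = 4.
Lever MA = effort arm / load arm = 7.94/3.22 = 2.4658.
Combined ideal MA = 3.0288 × 4.0909 × 4 × 2.4658 = 122.21.
Effort = load / MA = 7353 / 122.21 = 60.165 N.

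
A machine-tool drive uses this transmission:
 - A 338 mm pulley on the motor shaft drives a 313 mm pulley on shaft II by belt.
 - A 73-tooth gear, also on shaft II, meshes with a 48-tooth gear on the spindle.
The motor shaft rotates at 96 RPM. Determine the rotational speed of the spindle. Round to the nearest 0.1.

the motor shaft → shaft II (belt, 313/338): 96 ÷ 0.92604 = 103.67 RPM
shaft II → the spindle (gear mesh, 48/73): 103.67 ÷ 0.65753 = 157.66 RPM

157.7 RPM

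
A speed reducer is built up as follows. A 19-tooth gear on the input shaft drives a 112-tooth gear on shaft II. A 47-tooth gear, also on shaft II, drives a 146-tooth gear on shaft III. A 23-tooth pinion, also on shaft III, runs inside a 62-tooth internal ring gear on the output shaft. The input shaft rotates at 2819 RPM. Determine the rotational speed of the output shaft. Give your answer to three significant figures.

gear mesh 112/19 = 5.8947 → 2819/5.8947 = 478.22 RPM
gear mesh 146/47 = 3.1064 → 478.22/3.1064 = 153.95 RPM
internal gear 62/23 = 2.6957 → 153.95/2.6957 = 57.11 RPM

57.1 RPM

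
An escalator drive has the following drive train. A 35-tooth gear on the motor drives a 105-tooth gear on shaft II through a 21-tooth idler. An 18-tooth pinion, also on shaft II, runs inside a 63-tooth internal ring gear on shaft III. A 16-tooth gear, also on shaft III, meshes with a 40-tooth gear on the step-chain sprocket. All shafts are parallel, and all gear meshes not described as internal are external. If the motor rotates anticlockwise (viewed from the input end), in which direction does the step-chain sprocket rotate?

clockwise

the motor → shaft II: driver → idler → driven is 2 external meshes, 2 reversals → CCW.
shaft II → shaft III: internal mesh, same direction → CCW.
shaft III → the step-chain sprocket: external mesh, 1 reversal → CW.
3 reversals in total — an odd number — so the step-chain sprocket turns opposite to the motor.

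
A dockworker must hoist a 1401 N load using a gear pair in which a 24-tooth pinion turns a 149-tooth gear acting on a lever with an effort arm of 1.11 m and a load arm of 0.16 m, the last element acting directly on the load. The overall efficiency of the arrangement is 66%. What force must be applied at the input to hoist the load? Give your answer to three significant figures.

49.3 N

Gear pair MA = 149/24 = 6.2083.
Lever MA = effort arm / load arm = 1.11/0.16 = 6.9375.
Combined ideal MA = 6.2083 × 6.9375 = 43.07.
Actual MA = 43.07 × 0.66 = 28.426.
Effort = load / actual MA = 1401 / 28.426 = 49.285 N.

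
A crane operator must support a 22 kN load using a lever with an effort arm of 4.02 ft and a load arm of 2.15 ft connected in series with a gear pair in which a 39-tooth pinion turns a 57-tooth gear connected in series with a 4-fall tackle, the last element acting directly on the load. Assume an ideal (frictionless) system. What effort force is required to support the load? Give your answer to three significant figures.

Lever MA = effort arm / load arm = 4.02/2.15 = 1.8698.
Gear pair MA = 57/39 = 1.4615.
Block-and-tackle MA = number of supporting rope parts = 4.
Combined ideal MA = 1.8698 × 1.4615 × 4 = 10.931.
Effort = load / MA = 22 / 10.931 = 2.0126 kN.

2.01 kN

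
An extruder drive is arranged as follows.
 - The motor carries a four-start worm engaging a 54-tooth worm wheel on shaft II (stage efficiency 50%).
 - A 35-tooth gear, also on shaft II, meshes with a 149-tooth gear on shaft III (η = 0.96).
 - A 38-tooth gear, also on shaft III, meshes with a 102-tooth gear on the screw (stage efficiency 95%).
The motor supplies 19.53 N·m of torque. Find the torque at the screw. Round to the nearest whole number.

1374 N·m

worm 54/4 = 13.5 → τ = 19.53·13.5·0.50 = 131.83 N·m
gear mesh 149/35 = 4.2571 → τ = 131.83·4.2571·0.96 = 538.76 N·m
gear mesh 102/38 = 2.6842 → τ = 538.76·2.6842·0.95 = 1373.8 N·m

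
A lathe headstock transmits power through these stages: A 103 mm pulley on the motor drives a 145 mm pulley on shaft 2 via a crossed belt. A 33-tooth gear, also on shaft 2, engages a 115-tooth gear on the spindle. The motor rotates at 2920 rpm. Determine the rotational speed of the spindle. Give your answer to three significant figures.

Belt: ratio = 145/103 = 1.4078, so shaft 2 turns at 2920 / 1.4078 = 2074.2 rpm.
Gear mesh: ratio = 115/33 = 3.4848, so the spindle turns at 2074.2 / 3.4848 = 595.21 rpm.

595 rpm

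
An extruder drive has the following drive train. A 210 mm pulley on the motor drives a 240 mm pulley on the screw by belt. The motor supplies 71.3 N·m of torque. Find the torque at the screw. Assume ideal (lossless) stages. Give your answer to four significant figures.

81.49 N·m

After the belt (240/210): 71.3 × 1.1429 = 81.486 N·m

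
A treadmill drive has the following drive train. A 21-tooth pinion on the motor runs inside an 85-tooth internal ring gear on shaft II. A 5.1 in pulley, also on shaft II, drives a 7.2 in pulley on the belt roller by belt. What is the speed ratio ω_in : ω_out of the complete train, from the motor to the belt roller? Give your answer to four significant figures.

5.714

Each stage contributes driven/driver: internal gear 85/21 = 4.0476, belt 7.2/5.1 = 1.4118.
Overall: 4.0476 × 1.4118 = 5.7143.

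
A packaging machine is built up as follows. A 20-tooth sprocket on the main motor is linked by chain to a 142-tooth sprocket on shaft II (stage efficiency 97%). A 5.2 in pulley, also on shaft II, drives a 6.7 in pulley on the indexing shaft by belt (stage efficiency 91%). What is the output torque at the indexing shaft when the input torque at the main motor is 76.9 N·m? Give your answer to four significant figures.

After the chain (142/20): 76.9 × 7.1 × 0.97 = 529.61 N·m
After the belt (6.7/5.2): 529.61 × 1.2885 × 0.91 = 620.97 N·m

621.0 N·m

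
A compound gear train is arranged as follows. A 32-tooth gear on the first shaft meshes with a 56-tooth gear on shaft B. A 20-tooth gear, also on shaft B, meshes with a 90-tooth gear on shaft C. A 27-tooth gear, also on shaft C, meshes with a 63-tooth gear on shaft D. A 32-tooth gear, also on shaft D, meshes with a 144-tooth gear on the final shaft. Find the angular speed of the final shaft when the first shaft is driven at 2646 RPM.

32 RPM

gear mesh 56/32 = 1.75 → 2646/1.75 = 1512 RPM
gear mesh 90/20 = 4.5 → 1512/4.5 = 336 RPM
gear mesh 63/27 = 2.3333 → 336/2.3333 = 144 RPM
gear mesh 144/32 = 4.5 → 144/4.5 = 32 RPM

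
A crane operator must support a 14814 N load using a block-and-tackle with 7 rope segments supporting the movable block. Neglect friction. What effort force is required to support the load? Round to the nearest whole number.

2116 N

Block-and-tackle MA = number of supporting rope parts = 7.
Effort = load / MA = 14814 / 7 = 2116.3 N.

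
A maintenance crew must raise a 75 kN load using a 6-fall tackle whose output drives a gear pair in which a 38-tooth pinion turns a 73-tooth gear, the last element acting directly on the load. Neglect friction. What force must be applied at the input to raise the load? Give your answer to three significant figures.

Block-and-tackle MA = number of supporting rope parts = 6.
Gear pair MA = 73/38 = 1.9211.
Combined ideal MA = 6 × 1.9211 = 11.526.
Effort = load / MA = 75 / 11.526 = 6.5068 kN.

6.51 kN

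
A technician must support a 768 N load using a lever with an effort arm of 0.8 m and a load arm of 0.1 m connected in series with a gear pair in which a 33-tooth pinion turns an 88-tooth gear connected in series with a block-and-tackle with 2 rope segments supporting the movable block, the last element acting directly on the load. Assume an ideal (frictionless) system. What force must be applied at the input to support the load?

18 N

Lever MA = effort arm / load arm = 0.8/0.1 = 8.
Gear pair MA = 88/33 = 2.6667.
Block-and-tackle MA = number of supporting rope parts = 2.
Combined ideal MA = 8 × 2.6667 × 2 = 42.667.
Effort = load / MA = 768 / 42.667 = 18 N.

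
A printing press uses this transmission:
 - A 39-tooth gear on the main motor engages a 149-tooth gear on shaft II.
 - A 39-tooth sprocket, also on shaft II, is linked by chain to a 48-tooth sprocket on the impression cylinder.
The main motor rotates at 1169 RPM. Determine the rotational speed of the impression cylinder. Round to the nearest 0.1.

the main motor → shaft II (gear mesh, 149/39): 1169 ÷ 3.8205 = 305.98 RPM
shaft II → the impression cylinder (chain, 48/39): 305.98 ÷ 1.2308 = 248.61 RPM

248.6 RPM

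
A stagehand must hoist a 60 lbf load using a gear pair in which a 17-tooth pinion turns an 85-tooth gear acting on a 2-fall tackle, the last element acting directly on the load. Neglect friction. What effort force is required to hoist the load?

6 lbf

Gear pair MA = 85/17 = 5.
Block-and-tackle MA = number of supporting rope parts = 2.
Combined ideal MA = 5 × 2 = 10.
Effort = load / MA = 60 / 10 = 6 lbf.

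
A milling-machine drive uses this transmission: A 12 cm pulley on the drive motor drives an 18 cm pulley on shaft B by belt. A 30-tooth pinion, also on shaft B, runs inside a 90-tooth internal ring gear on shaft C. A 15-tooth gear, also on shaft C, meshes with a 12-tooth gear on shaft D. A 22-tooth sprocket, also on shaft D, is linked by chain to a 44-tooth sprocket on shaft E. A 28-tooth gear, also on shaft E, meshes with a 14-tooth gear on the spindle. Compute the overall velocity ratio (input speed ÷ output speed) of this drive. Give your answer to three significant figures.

3.60

Each stage contributes driven/driver: belt 18/12 = 1.5, internal gear 90/30 = 3, gear mesh 12/15 = 0.8, chain 44/22 = 2, gear mesh 14/28 = 0.5.
Overall: 1.5 × 3 × 0.8 × 2 × 0.5 = 3.6.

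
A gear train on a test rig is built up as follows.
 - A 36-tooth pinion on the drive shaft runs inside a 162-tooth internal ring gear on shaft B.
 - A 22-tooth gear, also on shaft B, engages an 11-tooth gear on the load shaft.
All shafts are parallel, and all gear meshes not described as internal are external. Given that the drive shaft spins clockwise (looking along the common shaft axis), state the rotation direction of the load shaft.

the drive shaft → shaft B: internal mesh, same direction → CW.
shaft B → the load shaft: external mesh, 1 reversal → CCW.
1 reversal in total — an odd number — so the load shaft turns opposite to the drive shaft.

counterclockwise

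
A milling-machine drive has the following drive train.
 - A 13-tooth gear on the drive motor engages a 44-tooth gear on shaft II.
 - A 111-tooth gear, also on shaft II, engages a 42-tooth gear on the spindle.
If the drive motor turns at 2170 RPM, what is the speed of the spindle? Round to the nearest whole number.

1694 RPM

gear mesh 44/13 = 3.3846 → 2170/3.3846 = 641.14 RPM
gear mesh 42/111 = 0.37838 → 641.14/0.37838 = 1694.4 RPM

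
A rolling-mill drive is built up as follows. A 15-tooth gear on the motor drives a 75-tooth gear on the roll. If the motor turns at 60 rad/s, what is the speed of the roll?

the motor → the roll (gear mesh, 75/15): 60 ÷ 5 = 12 rad/s

12 rad/s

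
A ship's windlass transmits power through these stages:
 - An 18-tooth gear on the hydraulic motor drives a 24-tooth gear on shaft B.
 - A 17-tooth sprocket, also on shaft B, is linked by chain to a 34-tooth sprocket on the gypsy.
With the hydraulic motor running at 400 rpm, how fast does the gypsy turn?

150 rpm

Gear mesh: ratio = 24/18 = 1.3333, so shaft B turns at 400 / 1.3333 = 300 rpm.
Chain: ratio = 34/17 = 2, so the gypsy turns at 300 / 2 = 150 rpm.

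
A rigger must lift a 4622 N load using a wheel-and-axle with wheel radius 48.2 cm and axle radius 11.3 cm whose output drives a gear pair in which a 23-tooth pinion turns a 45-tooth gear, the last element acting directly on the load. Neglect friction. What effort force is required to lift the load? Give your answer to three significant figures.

554 N

Wheel-and-axle MA = R/r = 48.2/11.3 = 4.2655.
Gear pair MA = 45/23 = 1.9565.
Combined ideal MA = 4.2655 × 1.9565 = 8.3455.
Effort = load / MA = 4622 / 8.3455 = 553.83 N.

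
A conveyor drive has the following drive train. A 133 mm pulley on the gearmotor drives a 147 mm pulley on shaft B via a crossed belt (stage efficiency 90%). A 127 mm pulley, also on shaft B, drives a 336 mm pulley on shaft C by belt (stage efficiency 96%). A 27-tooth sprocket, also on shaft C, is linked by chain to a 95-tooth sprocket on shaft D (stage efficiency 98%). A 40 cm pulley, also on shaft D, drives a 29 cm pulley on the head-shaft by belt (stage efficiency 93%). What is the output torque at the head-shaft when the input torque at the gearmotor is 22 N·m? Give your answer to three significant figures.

Belt: ratio = 147/133 = 1.1053; torque at shaft B = 22 × 1.1053 × 0.90 = 21.884 N·m.
Belt: ratio = 336/127 = 2.6457; torque at shaft C = 21.884 × 2.6457 × 0.96 = 55.582 N·m.
Chain: ratio = 95/27 = 3.5185; torque at shaft D = 55.582 × 3.5185 × 0.98 = 191.66 N·m.
Belt: ratio = 29/40 = 0.725; torque at the head-shaft = 191.66 × 0.725 × 0.93 = 129.22 N·m.

129 N·m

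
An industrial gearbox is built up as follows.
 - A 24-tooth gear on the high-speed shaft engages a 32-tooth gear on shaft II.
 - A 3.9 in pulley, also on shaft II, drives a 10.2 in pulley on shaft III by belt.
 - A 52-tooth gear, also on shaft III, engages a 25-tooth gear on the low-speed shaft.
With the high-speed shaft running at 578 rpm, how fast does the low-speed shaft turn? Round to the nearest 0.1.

gear mesh 32/24 = 1.3333 → 578/1.3333 = 433.5 rpm
belt 10.2/3.9 = 2.6154 → 433.5/2.6154 = 165.75 rpm
gear mesh 25/52 = 0.48077 → 165.75/0.48077 = 344.76 rpm

344.8 rpm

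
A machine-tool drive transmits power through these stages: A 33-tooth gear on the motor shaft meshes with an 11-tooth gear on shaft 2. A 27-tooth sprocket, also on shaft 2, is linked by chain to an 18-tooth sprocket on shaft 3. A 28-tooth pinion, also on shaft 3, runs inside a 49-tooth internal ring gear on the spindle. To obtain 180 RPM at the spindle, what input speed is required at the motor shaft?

70 RPM

Overall ratio R = 0.33333 × 0.66667 × 1.75 = 0.38889.
Required input speed = output speed × R = 180 × 0.38889 = 70 RPM.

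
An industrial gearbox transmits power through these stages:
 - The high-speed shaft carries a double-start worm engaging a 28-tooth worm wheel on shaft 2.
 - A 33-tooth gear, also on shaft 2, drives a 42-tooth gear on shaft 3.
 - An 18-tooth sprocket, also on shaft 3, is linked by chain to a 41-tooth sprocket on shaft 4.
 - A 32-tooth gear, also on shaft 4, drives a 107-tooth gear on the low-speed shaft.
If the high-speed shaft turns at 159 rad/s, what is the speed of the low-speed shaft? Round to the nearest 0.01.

1.17 rad/s

the high-speed shaft → shaft 2 (worm, 28/2): 159 ÷ 14 = 11.357 rad/s
shaft 2 → shaft 3 (gear mesh, 42/33): 11.357 ÷ 1.2727 = 8.9235 rad/s
shaft 3 → shaft 4 (chain, 41/18): 8.9235 ÷ 2.2778 = 3.9176 rad/s
shaft 4 → the low-speed shaft (gear mesh, 107/32): 3.9176 ÷ 3.3438 = 1.1716 rad/s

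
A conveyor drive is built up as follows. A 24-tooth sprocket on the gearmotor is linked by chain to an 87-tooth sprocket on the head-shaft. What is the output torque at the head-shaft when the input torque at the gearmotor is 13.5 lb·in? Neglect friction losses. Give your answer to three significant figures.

Chain: ratio = 87/24 = 3.625; torque at the head-shaft = 13.5 × 3.625 = 48.938 lb·in.

48.9 lb·in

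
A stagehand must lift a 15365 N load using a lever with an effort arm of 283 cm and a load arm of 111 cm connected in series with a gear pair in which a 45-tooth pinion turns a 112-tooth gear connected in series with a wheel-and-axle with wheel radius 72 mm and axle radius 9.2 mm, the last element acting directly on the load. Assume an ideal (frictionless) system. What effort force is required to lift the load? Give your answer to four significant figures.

Lever MA = effort arm / load arm = 283/111 = 2.5495.
Gear pair MA = 112/45 = 2.4889.
Wheel-and-axle MA = R/r = 72/9.2 = 7.8261.
Combined ideal MA = 2.5495 × 2.4889 × 7.8261 = 49.661.
Effort = load / MA = 15365 / 49.661 = 309.4 N.

309.4 N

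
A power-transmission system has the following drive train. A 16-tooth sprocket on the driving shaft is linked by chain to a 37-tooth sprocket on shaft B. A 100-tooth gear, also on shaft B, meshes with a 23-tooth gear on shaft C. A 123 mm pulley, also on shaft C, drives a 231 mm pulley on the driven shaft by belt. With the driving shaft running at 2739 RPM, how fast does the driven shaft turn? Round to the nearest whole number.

2742 RPM

the driving shaft → shaft B (chain, 37/16): 2739 ÷ 2.3125 = 1184.4 RPM
shaft B → shaft C (gear mesh, 23/100): 1184.4 ÷ 0.23 = 5149.7 RPM
shaft C → the driven shaft (belt, 231/123): 5149.7 ÷ 1.878 = 2742.1 RPM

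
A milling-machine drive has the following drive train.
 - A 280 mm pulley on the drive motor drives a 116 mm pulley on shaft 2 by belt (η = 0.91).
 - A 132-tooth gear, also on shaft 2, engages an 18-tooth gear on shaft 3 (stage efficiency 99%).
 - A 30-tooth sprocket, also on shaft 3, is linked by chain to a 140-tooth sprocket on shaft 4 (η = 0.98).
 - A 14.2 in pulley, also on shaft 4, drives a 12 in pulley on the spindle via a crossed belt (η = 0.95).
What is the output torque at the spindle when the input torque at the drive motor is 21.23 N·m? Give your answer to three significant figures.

3.97 N·m

Belt: ratio = 116/280 = 0.41429; torque at shaft 2 = 21.23 × 0.41429 × 0.91 = 8.0037 N·m.
Gear mesh: ratio = 18/132 = 0.13636; torque at shaft 3 = 8.0037 × 0.13636 × 0.99 = 1.0805 N·m.
Chain: ratio = 140/30 = 4.6667; torque at shaft 4 = 1.0805 × 4.6667 × 0.98 = 4.9415 N·m.
Belt: ratio = 12/14.2 = 0.84507; torque at the spindle = 4.9415 × 0.84507 × 0.95 = 3.9671 N·m.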